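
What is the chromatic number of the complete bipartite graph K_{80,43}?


K_{80,43} is bipartite by definition: the two parts are independent sets, with every edge crossing between them.
Color all vertices in one part with color 1 and all vertices in the other part with color 2.
Since the graph has at least one edge, one color does not suffice.
Chromatic number = 2.

2


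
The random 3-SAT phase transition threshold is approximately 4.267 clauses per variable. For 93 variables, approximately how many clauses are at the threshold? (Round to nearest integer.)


The 3-SAT phase transition occurs at approximately 4.267 clauses per variable.
m = 4.267 * 93 = 396.831.
Rounded to nearest integer: 397.

397


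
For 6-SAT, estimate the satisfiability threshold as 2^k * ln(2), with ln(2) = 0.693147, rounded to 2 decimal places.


Using the asymptotic formula: threshold ~ 2^k * ln(2).
2^6 = 64.
64 * 0.693147 = 44.36.

44.36


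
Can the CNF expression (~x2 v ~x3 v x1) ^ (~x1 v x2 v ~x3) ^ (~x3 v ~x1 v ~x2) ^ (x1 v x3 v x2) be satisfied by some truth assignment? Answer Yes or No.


Check all 8 possible truth assignments.
Number of satisfying assignments found: 4.
The formula is satisfiable.

Yes


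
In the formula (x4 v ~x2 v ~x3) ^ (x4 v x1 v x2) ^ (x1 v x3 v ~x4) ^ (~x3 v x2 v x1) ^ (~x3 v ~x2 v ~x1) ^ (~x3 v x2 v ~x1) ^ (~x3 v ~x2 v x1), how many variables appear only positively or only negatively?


A pure literal appears in only one polarity across all clauses.
No pure literals found.
Count = 0.

0


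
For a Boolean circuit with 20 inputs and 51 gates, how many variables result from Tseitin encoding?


The Tseitin transformation introduces one auxiliary variable per gate.
Total variables = inputs + gates = 20 + 51 = 71.

71


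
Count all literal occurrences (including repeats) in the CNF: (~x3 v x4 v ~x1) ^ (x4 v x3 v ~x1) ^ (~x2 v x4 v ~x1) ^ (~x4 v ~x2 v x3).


Clause lengths: 3, 3, 3, 3.
Sum = 3 + 3 + 3 + 3 = 12.

12


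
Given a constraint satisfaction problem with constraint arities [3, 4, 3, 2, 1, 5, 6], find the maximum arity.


The arities are: 3, 4, 3, 2, 1, 5, 6.
Scan for the maximum value.
Maximum arity = 6.

6


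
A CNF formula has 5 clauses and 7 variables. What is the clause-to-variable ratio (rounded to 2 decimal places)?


Clause-to-variable ratio = clauses / variables.
5 / 7 = 0.71.

0.71


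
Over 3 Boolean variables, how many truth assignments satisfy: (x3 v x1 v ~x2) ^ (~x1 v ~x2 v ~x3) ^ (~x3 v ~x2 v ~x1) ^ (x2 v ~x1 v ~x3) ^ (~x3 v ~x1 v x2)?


Enumerate all 8 truth assignments over 3 variables.
Test each against every clause.
Satisfying assignments found: 5.

5


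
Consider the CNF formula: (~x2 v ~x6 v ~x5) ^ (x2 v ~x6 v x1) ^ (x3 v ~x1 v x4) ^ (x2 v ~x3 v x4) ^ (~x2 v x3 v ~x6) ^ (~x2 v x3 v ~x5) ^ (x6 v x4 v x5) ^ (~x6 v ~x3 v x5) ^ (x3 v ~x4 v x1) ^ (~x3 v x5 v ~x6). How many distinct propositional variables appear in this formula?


Identify each distinct variable in the formula.
Variables found: x1, x2, x3, x4, x5, x6.
Total distinct variables = 6.

6


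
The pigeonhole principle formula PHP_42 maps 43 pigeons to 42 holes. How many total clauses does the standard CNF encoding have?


The PHP encoding has two parts:
1) At-least-one-hole clauses: 43 (one per pigeon, each with 42 literals).
2) At-most-one-pigeon-per-hole clauses: 42 holes * C(43,2) = 42 * 903 = 37926.
Total clauses = 43 + 37926 = 37969.

37969


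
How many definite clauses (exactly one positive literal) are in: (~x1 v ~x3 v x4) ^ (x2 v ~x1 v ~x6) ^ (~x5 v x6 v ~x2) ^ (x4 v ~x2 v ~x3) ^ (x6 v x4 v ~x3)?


A definite clause has exactly one positive literal.
Clause 1: 1 positive -> definite
Clause 2: 1 positive -> definite
Clause 3: 1 positive -> definite
Clause 4: 1 positive -> definite
Clause 5: 2 positive -> not definite
Definite clause count = 4.

4


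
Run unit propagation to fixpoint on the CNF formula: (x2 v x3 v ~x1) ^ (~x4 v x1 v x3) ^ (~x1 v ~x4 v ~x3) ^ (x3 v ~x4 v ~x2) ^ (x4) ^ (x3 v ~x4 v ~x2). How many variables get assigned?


Unit propagation repeatedly assigns the literal in any unit clause, then simplifies.
Assignments in order: x4 = T.
No further unit clauses remain.
Total variables assigned = 1.

1


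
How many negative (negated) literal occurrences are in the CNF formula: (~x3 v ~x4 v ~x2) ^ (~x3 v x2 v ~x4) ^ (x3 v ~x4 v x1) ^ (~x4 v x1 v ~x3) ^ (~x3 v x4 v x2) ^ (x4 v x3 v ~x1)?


Scan each clause for negated literals.
Clause 1: 3 negative; Clause 2: 2 negative; Clause 3: 1 negative; Clause 4: 2 negative; Clause 5: 1 negative; Clause 6: 1 negative.
Total negative literal occurrences = 10.

10


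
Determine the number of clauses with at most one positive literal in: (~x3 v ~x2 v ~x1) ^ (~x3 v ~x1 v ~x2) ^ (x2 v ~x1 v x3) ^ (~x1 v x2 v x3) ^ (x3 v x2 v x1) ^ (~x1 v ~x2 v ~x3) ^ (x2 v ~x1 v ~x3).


A Horn clause has at most one positive literal.
Clause 1: 0 positive lit(s) -> Horn
Clause 2: 0 positive lit(s) -> Horn
Clause 3: 2 positive lit(s) -> not Horn
Clause 4: 2 positive lit(s) -> not Horn
Clause 5: 3 positive lit(s) -> not Horn
Clause 6: 0 positive lit(s) -> Horn
Clause 7: 1 positive lit(s) -> Horn
Total Horn clauses = 4.

4


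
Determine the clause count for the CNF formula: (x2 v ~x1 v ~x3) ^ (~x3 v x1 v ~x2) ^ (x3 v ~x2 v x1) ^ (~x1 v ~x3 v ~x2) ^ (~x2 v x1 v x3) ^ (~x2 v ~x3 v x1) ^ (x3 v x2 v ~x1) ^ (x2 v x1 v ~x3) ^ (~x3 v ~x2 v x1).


Each group enclosed in parentheses joined by ^ is one clause.
Counting the conjuncts: 9 clauses.

9


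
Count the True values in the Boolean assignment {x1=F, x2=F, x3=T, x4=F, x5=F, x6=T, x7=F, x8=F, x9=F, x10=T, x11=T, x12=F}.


The weight is the number of variables assigned True.
True variables: x3, x6, x10, x11.
Weight = 4.

4


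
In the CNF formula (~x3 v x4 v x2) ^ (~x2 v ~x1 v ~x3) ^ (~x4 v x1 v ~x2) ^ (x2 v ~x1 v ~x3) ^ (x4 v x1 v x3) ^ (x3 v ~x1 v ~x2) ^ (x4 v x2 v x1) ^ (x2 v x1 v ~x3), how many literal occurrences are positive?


Scan each clause for unnegated literals.
Clause 1: 2 positive; Clause 2: 0 positive; Clause 3: 1 positive; Clause 4: 1 positive; Clause 5: 3 positive; Clause 6: 1 positive; Clause 7: 3 positive; Clause 8: 2 positive.
Total positive literal occurrences = 13.

13


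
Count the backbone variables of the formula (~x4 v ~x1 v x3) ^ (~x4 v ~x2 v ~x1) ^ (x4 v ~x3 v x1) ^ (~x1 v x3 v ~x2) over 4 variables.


Find all satisfying assignments: 10 model(s).
Check which variables have the same value in every model.
No variable is fixed across all models.
Backbone size = 0.

0


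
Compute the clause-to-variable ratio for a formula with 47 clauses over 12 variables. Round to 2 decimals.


Clause-to-variable ratio = clauses / variables.
47 / 12 = 3.92.

3.92


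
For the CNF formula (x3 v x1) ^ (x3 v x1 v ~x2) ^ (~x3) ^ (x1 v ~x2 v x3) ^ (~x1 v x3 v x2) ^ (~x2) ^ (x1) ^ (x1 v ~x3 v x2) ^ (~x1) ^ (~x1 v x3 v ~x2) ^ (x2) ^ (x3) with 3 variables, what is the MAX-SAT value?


Enumerate all 8 truth assignments.
For each, count how many of the 12 clauses are satisfied.
The formula is not fully satisfiable, so the maximum is below 12.
Maximum simultaneously satisfiable clauses = 9.

9


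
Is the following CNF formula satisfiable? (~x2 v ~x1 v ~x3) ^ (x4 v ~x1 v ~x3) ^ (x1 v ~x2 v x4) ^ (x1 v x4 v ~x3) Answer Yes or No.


Check all 16 possible truth assignments.
Number of satisfying assignments found: 10.
The formula is satisfiable.

Yes


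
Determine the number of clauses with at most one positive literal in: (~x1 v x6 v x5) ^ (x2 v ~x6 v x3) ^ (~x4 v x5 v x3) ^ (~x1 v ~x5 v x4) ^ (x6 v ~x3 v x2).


A Horn clause has at most one positive literal.
Clause 1: 2 positive lit(s) -> not Horn
Clause 2: 2 positive lit(s) -> not Horn
Clause 3: 2 positive lit(s) -> not Horn
Clause 4: 1 positive lit(s) -> Horn
Clause 5: 2 positive lit(s) -> not Horn
Total Horn clauses = 1.

1


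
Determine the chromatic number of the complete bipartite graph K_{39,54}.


K_{39,54} is bipartite by definition: the two parts are independent sets, with every edge crossing between them.
Color all vertices in one part with color 1 and all vertices in the other part with color 2.
Since the graph has at least one edge, one color does not suffice.
Chromatic number = 2.

2


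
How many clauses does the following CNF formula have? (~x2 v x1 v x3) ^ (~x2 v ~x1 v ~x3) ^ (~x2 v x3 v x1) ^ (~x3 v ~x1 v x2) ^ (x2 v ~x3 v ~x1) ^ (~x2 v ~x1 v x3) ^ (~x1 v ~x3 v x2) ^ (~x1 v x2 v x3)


Each group enclosed in parentheses joined by ^ is one clause.
Counting the conjuncts: 8 clauses.

8


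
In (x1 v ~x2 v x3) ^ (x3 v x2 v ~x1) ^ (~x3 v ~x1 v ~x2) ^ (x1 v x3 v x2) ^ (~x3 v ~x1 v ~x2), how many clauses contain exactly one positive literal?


A definite clause has exactly one positive literal.
Clause 1: 2 positive -> not definite
Clause 2: 2 positive -> not definite
Clause 3: 0 positive -> not definite
Clause 4: 3 positive -> not definite
Clause 5: 0 positive -> not definite
Definite clause count = 0.

0


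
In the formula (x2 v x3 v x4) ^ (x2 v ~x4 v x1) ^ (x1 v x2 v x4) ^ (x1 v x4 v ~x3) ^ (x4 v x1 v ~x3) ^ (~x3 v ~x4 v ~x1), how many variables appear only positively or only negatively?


A pure literal appears in only one polarity across all clauses.
Pure literals: x2 (positive only).
Count = 1.

1


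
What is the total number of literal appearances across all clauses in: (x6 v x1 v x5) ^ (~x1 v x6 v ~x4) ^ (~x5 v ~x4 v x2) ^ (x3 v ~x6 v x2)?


Clause lengths: 3, 3, 3, 3.
Sum = 3 + 3 + 3 + 3 = 12.

12


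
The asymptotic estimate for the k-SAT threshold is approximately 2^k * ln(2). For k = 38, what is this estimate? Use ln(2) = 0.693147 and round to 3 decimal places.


Using the asymptotic formula: threshold ~ 2^k * ln(2).
2^38 = 274877906944.
274877906944 * 0.693147 = 190530796564.513.

190530796564.513


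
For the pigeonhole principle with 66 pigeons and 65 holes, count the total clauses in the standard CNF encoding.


The PHP encoding has two parts:
1) At-least-one-hole clauses: 66 (one per pigeon, each with 65 literals).
2) At-most-one-pigeon-per-hole clauses: 65 holes * C(66,2) = 65 * 2145 = 139425.
Total clauses = 66 + 139425 = 139491.

139491


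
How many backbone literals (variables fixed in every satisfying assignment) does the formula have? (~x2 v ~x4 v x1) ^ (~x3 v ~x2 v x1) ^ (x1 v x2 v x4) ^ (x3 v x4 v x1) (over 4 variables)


Find all satisfying assignments: 10 model(s).
Check which variables have the same value in every model.
No variable is fixed across all models.
Backbone size = 0.

0


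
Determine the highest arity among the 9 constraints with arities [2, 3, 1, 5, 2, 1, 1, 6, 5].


The arities are: 2, 3, 1, 5, 2, 1, 1, 6, 5.
Scan for the maximum value.
Maximum arity = 6.

6


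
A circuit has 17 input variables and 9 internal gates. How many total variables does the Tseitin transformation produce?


The Tseitin transformation introduces one auxiliary variable per gate.
Total variables = inputs + gates = 17 + 9 = 26.

26


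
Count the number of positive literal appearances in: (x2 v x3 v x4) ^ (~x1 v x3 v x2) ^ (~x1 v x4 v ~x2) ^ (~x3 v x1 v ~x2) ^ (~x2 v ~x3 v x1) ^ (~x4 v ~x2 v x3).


Scan each clause for unnegated literals.
Clause 1: 3 positive; Clause 2: 2 positive; Clause 3: 1 positive; Clause 4: 1 positive; Clause 5: 1 positive; Clause 6: 1 positive.
Total positive literal occurrences = 9.

9


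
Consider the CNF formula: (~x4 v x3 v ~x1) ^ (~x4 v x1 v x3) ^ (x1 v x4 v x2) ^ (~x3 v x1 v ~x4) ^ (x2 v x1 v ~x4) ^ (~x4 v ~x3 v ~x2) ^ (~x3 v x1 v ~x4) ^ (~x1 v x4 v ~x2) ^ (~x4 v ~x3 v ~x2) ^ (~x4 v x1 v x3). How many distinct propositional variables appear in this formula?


Identify each distinct variable in the formula.
Variables found: x1, x2, x3, x4.
Total distinct variables = 4.

4


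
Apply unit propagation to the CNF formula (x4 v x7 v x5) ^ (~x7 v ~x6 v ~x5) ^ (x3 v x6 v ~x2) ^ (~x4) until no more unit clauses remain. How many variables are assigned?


Unit propagation repeatedly assigns the literal in any unit clause, then simplifies.
Assignments in order: x4 = F.
No further unit clauses remain.
Total variables assigned = 1.

1


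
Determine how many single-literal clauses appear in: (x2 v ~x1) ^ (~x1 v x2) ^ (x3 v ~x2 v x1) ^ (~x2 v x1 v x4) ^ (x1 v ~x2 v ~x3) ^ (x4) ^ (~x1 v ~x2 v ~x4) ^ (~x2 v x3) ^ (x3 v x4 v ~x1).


A unit clause contains exactly one literal.
Unit clauses found: (x4).
Count = 1.

1


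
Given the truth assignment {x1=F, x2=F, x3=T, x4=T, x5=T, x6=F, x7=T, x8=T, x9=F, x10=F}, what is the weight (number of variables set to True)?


The weight is the number of variables assigned True.
True variables: x3, x4, x5, x7, x8.
Weight = 5.

5


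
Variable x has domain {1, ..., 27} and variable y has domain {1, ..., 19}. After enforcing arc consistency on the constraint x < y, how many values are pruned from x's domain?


For the constraint x < y, x needs a supporting value in y's domain.
x can be at most 18 (one less than y's maximum).
Valid x values from domain: 18 out of 27.
Pruned = 27 - 18 = 9.

9


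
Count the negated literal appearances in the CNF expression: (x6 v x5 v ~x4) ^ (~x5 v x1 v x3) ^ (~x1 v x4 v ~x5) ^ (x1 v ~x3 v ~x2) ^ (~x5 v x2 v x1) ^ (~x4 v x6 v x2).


Scan each clause for negated literals.
Clause 1: 1 negative; Clause 2: 1 negative; Clause 3: 2 negative; Clause 4: 2 negative; Clause 5: 1 negative; Clause 6: 1 negative.
Total negative literal occurrences = 8.

8


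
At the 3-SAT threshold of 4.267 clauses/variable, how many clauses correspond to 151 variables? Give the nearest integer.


The 3-SAT phase transition occurs at approximately 4.267 clauses per variable.
m = 4.267 * 151 = 644.317.
Rounded to nearest integer: 644.

644


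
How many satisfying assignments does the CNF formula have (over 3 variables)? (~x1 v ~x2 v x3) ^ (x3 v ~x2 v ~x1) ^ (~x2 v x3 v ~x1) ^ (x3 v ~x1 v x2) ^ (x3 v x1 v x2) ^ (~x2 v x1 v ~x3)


Enumerate all 8 truth assignments over 3 variables.
Test each against every clause.
Satisfying assignments found: 4.

4


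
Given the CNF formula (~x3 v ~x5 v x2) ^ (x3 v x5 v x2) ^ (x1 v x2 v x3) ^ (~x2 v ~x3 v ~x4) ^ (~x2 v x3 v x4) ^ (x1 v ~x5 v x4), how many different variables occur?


Identify each distinct variable in the formula.
Variables found: x1, x2, x3, x4, x5.
Total distinct variables = 5.

5


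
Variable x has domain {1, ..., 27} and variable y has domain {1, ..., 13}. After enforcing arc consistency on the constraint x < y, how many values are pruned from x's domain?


For the constraint x < y, x needs a supporting value in y's domain.
x can be at most 12 (one less than y's maximum).
Valid x values from domain: 12 out of 27.
Pruned = 27 - 12 = 15.

15


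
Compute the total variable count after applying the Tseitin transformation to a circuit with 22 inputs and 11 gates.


The Tseitin transformation introduces one auxiliary variable per gate.
Total variables = inputs + gates = 22 + 11 = 33.

33


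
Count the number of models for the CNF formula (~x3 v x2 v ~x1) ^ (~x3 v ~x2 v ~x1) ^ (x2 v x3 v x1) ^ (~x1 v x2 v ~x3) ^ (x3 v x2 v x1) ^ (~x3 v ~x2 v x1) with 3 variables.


Enumerate all 8 truth assignments over 3 variables.
Test each against every clause.
Satisfying assignments found: 4.

4


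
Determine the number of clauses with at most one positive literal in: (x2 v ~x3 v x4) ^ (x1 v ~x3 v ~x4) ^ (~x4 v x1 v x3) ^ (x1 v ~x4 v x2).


A Horn clause has at most one positive literal.
Clause 1: 2 positive lit(s) -> not Horn
Clause 2: 1 positive lit(s) -> Horn
Clause 3: 2 positive lit(s) -> not Horn
Clause 4: 2 positive lit(s) -> not Horn
Total Horn clauses = 1.

1


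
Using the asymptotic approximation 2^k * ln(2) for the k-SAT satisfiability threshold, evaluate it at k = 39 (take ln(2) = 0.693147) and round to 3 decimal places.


Using the asymptotic formula: threshold ~ 2^k * ln(2).
2^39 = 549755813888.
549755813888 * 0.693147 = 381061593129.026.

381061593129.026


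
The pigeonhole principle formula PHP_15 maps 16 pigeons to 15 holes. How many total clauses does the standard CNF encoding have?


The PHP encoding has two parts:
1) At-least-one-hole clauses: 16 (one per pigeon, each with 15 literals).
2) At-most-one-pigeon-per-hole clauses: 15 holes * C(16,2) = 15 * 120 = 1800.
Total clauses = 16 + 1800 = 1816.

1816


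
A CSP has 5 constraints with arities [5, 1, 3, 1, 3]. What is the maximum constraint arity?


The arities are: 5, 1, 3, 1, 3.
Scan for the maximum value.
Maximum arity = 5.

5


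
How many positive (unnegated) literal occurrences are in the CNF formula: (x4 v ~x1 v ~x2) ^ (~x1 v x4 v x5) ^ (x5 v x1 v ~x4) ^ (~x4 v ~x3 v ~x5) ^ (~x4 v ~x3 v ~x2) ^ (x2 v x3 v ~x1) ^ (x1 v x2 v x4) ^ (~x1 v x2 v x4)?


Scan each clause for unnegated literals.
Clause 1: 1 positive; Clause 2: 2 positive; Clause 3: 2 positive; Clause 4: 0 positive; Clause 5: 0 positive; Clause 6: 2 positive; Clause 7: 3 positive; Clause 8: 2 positive.
Total positive literal occurrences = 12.

12


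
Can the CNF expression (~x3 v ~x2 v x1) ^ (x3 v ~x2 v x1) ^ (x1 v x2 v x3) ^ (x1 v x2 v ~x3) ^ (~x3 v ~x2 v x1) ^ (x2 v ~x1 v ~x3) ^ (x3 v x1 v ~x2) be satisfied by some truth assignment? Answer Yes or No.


Check all 8 possible truth assignments.
Number of satisfying assignments found: 3.
The formula is satisfiable.

Yes


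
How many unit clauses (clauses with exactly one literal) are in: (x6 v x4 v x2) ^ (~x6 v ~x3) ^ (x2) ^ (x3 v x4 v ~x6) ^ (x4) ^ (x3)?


A unit clause contains exactly one literal.
Unit clauses found: (x2), (x4), (x3).
Count = 3.

3


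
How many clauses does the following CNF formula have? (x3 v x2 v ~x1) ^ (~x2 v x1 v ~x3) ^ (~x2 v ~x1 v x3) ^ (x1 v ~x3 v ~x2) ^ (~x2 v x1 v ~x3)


Each group enclosed in parentheses joined by ^ is one clause.
Counting the conjuncts: 5 clauses.

5


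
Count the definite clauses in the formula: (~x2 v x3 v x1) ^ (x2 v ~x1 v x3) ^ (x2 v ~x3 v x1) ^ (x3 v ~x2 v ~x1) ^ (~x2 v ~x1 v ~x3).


A definite clause has exactly one positive literal.
Clause 1: 2 positive -> not definite
Clause 2: 2 positive -> not definite
Clause 3: 2 positive -> not definite
Clause 4: 1 positive -> definite
Clause 5: 0 positive -> not definite
Definite clause count = 1.

1


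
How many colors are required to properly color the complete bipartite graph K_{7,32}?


K_{7,32} is bipartite by definition: the two parts are independent sets, with every edge crossing between them.
Color all vertices in one part with color 1 and all vertices in the other part with color 2.
Since the graph has at least one edge, one color does not suffice.
Chromatic number = 2.

2


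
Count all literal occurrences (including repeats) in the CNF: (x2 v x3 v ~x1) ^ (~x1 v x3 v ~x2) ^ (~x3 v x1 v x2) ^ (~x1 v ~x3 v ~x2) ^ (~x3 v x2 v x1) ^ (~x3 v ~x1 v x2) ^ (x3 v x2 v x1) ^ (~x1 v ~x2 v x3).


Clause lengths: 3, 3, 3, 3, 3, 3, 3, 3.
Sum = 3 + 3 + 3 + 3 + 3 + 3 + 3 + 3 = 24.

24


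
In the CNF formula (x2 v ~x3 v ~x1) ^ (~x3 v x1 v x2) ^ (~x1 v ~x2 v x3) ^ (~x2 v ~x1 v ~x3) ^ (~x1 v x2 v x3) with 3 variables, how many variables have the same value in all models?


Find all satisfying assignments: 3 model(s).
Check which variables have the same value in every model.
Fixed variables: x1=F.
Backbone size = 1.

1


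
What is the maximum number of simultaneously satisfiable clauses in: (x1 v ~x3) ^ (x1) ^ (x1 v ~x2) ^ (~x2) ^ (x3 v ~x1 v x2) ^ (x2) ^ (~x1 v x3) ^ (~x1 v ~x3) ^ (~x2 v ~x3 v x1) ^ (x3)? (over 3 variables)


Enumerate all 8 truth assignments.
For each, count how many of the 10 clauses are satisfied.
The formula is not fully satisfiable, so the maximum is below 10.
Maximum simultaneously satisfiable clauses = 8.

8


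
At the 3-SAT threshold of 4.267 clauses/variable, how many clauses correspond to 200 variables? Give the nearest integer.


The 3-SAT phase transition occurs at approximately 4.267 clauses per variable.
m = 4.267 * 200 = 853.4.
Rounded to nearest integer: 853.

853


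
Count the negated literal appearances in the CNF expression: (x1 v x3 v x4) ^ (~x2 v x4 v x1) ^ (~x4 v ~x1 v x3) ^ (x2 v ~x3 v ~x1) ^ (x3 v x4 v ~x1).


Scan each clause for negated literals.
Clause 1: 0 negative; Clause 2: 1 negative; Clause 3: 2 negative; Clause 4: 2 negative; Clause 5: 1 negative.
Total negative literal occurrences = 6.

6


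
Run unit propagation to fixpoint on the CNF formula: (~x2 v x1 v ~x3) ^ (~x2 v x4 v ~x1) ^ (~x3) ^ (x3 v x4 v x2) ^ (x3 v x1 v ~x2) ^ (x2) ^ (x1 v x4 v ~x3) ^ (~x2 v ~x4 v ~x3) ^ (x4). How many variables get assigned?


Unit propagation repeatedly assigns the literal in any unit clause, then simplifies.
Assignments in order: x3 = F, x2 = T, x1 = T, x4 = T.
No further unit clauses remain.
Total variables assigned = 4.

4


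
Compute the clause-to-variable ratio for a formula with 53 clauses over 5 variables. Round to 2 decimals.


Clause-to-variable ratio = clauses / variables.
53 / 5 = 10.6.

10.6


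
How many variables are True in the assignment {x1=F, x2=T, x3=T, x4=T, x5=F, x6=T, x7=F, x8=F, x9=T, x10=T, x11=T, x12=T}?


The weight is the number of variables assigned True.
True variables: x2, x3, x4, x6, x9, x10, x11, x12.
Weight = 8.

8


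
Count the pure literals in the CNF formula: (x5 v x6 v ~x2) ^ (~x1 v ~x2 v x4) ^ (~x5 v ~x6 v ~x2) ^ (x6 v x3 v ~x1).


A pure literal appears in only one polarity across all clauses.
Pure literals: x1 (negative only), x2 (negative only), x3 (positive only), x4 (positive only).
Count = 4.

4


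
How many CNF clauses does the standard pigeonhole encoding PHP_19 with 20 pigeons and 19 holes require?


The PHP encoding has two parts:
1) At-least-one-hole clauses: 20 (one per pigeon, each with 19 literals).
2) At-most-one-pigeon-per-hole clauses: 19 holes * C(20,2) = 19 * 190 = 3610.
Total clauses = 20 + 3610 = 3630.

3630


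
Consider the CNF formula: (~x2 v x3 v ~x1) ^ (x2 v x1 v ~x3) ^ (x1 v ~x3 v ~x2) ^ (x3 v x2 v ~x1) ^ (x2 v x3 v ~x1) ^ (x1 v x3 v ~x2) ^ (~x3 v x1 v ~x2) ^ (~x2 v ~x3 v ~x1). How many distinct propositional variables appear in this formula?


Identify each distinct variable in the formula.
Variables found: x1, x2, x3.
Total distinct variables = 3.

3


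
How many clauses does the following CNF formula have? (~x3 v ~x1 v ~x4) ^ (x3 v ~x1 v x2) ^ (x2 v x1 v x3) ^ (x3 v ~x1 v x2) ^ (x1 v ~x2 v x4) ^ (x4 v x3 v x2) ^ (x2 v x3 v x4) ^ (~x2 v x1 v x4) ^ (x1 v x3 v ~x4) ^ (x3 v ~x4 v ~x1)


Each group enclosed in parentheses joined by ^ is one clause.
Counting the conjuncts: 10 clauses.

10


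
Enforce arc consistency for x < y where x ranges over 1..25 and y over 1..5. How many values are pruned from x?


For the constraint x < y, x needs a supporting value in y's domain.
x can be at most 4 (one less than y's maximum).
Valid x values from domain: 4 out of 25.
Pruned = 25 - 4 = 21.

21


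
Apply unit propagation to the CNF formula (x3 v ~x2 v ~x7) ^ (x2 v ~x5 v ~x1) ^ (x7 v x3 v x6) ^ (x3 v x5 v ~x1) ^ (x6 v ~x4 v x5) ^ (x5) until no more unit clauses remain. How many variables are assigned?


Unit propagation repeatedly assigns the literal in any unit clause, then simplifies.
Assignments in order: x5 = T.
No further unit clauses remain.
Total variables assigned = 1.

1


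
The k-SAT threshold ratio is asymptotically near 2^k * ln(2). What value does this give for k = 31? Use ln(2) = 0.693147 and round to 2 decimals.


Using the asymptotic formula: threshold ~ 2^k * ln(2).
2^31 = 2147483648.
2147483648 * 0.693147 = 1488521848.16.

1488521848.16


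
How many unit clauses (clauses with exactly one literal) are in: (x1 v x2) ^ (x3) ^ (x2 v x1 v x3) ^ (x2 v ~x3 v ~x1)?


A unit clause contains exactly one literal.
Unit clauses found: (x3).
Count = 1.

1


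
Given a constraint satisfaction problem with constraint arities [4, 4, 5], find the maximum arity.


The arities are: 4, 4, 5.
Scan for the maximum value.
Maximum arity = 5.

5


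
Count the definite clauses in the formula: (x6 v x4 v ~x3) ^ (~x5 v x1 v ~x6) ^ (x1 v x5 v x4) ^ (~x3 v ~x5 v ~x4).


A definite clause has exactly one positive literal.
Clause 1: 2 positive -> not definite
Clause 2: 1 positive -> definite
Clause 3: 3 positive -> not definite
Clause 4: 0 positive -> not definite
Definite clause count = 1.

1


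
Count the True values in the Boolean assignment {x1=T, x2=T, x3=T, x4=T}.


The weight is the number of variables assigned True.
True variables: x1, x2, x3, x4.
Weight = 4.

4


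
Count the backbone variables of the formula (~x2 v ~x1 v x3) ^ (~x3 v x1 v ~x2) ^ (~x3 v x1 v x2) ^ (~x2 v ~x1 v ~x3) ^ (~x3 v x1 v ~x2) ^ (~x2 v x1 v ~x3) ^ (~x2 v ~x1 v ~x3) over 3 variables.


Find all satisfying assignments: 4 model(s).
Check which variables have the same value in every model.
No variable is fixed across all models.
Backbone size = 0.

0


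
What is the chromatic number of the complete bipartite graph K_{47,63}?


K_{47,63} is bipartite by definition: the two parts are independent sets, with every edge crossing between them.
Color all vertices in one part with color 1 and all vertices in the other part with color 2.
Since the graph has at least one edge, one color does not suffice.
Chromatic number = 2.

2


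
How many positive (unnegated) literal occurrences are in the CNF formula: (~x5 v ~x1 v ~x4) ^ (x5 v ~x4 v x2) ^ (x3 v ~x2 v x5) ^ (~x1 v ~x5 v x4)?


Scan each clause for unnegated literals.
Clause 1: 0 positive; Clause 2: 2 positive; Clause 3: 2 positive; Clause 4: 1 positive.
Total positive literal occurrences = 5.

5


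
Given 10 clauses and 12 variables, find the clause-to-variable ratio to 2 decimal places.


Clause-to-variable ratio = clauses / variables.
10 / 12 = 0.83.

0.83


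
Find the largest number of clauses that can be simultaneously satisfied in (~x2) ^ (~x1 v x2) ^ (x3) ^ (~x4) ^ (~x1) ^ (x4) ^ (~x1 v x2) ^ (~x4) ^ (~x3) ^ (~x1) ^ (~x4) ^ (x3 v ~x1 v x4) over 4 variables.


Enumerate all 16 truth assignments.
For each, count how many of the 12 clauses are satisfied.
The formula is not fully satisfiable, so the maximum is below 12.
Maximum simultaneously satisfiable clauses = 10.

10


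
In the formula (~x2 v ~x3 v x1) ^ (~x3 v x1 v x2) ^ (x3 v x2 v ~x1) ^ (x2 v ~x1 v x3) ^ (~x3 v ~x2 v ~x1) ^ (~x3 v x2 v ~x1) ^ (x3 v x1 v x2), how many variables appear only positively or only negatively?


A pure literal appears in only one polarity across all clauses.
No pure literals found.
Count = 0.

0


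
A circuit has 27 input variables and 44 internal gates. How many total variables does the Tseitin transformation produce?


The Tseitin transformation introduces one auxiliary variable per gate.
Total variables = inputs + gates = 27 + 44 = 71.

71


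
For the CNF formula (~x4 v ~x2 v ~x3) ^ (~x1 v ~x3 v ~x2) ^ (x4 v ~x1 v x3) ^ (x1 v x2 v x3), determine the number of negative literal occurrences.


Scan each clause for negated literals.
Clause 1: 3 negative; Clause 2: 3 negative; Clause 3: 1 negative; Clause 4: 0 negative.
Total negative literal occurrences = 7.

7


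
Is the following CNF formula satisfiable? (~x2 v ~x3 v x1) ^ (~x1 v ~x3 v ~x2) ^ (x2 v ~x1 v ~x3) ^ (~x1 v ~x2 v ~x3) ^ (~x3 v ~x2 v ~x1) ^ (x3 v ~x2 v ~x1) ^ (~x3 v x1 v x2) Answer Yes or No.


Check all 8 possible truth assignments.
Number of satisfying assignments found: 3.
The formula is satisfiable.

Yes


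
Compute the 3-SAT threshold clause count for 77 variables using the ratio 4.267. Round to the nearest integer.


The 3-SAT phase transition occurs at approximately 4.267 clauses per variable.
m = 4.267 * 77 = 328.559.
Rounded to nearest integer: 329.

329


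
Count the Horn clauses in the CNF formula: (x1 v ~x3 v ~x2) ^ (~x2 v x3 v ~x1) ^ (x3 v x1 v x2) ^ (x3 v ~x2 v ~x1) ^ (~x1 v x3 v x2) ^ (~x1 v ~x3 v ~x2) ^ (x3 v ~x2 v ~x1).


A Horn clause has at most one positive literal.
Clause 1: 1 positive lit(s) -> Horn
Clause 2: 1 positive lit(s) -> Horn
Clause 3: 3 positive lit(s) -> not Horn
Clause 4: 1 positive lit(s) -> Horn
Clause 5: 2 positive lit(s) -> not Horn
Clause 6: 0 positive lit(s) -> Horn
Clause 7: 1 positive lit(s) -> Horn
Total Horn clauses = 5.

5


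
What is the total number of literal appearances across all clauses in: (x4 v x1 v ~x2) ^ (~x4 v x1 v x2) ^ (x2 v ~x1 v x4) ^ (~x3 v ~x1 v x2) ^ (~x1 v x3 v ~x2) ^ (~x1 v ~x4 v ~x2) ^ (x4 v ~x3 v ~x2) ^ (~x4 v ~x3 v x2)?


Clause lengths: 3, 3, 3, 3, 3, 3, 3, 3.
Sum = 3 + 3 + 3 + 3 + 3 + 3 + 3 + 3 = 24.

24


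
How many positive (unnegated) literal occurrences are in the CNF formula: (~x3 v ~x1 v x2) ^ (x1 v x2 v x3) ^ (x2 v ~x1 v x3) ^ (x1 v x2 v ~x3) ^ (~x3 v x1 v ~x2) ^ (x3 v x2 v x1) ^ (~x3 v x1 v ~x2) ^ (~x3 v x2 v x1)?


Scan each clause for unnegated literals.
Clause 1: 1 positive; Clause 2: 3 positive; Clause 3: 2 positive; Clause 4: 2 positive; Clause 5: 1 positive; Clause 6: 3 positive; Clause 7: 1 positive; Clause 8: 2 positive.
Total positive literal occurrences = 15.

15


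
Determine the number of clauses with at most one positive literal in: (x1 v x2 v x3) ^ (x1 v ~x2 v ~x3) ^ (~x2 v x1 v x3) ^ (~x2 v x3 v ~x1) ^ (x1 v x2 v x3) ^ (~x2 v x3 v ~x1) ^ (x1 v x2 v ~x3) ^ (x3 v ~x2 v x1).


A Horn clause has at most one positive literal.
Clause 1: 3 positive lit(s) -> not Horn
Clause 2: 1 positive lit(s) -> Horn
Clause 3: 2 positive lit(s) -> not Horn
Clause 4: 1 positive lit(s) -> Horn
Clause 5: 3 positive lit(s) -> not Horn
Clause 6: 1 positive lit(s) -> Horn
Clause 7: 2 positive lit(s) -> not Horn
Clause 8: 2 positive lit(s) -> not Horn
Total Horn clauses = 3.

3


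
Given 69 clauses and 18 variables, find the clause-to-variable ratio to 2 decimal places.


Clause-to-variable ratio = clauses / variables.
69 / 18 = 3.83.

3.83


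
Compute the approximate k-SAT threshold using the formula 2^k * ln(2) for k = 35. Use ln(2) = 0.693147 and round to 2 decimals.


Using the asymptotic formula: threshold ~ 2^k * ln(2).
2^35 = 34359738368.
34359738368 * 0.693147 = 23816349570.56.

23816349570.56


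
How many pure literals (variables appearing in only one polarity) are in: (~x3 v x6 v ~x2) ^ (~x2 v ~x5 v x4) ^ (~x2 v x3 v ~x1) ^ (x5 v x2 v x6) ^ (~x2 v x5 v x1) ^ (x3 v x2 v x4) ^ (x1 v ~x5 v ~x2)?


A pure literal appears in only one polarity across all clauses.
Pure literals: x4 (positive only), x6 (positive only).
Count = 2.

2


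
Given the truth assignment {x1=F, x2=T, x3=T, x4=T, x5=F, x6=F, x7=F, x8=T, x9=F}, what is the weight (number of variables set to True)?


The weight is the number of variables assigned True.
True variables: x2, x3, x4, x8.
Weight = 4.

4


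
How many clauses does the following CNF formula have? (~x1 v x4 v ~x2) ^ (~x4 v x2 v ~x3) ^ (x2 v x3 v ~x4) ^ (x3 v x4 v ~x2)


Each group enclosed in parentheses joined by ^ is one clause.
Counting the conjuncts: 4 clauses.

4


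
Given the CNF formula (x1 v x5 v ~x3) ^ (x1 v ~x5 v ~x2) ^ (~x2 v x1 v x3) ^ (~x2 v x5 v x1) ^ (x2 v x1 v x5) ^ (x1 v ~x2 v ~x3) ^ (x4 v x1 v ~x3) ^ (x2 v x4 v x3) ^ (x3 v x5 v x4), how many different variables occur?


Identify each distinct variable in the formula.
Variables found: x1, x2, x3, x4, x5.
Total distinct variables = 5.

5


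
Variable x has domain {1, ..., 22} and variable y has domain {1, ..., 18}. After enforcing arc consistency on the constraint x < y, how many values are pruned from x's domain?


For the constraint x < y, x needs a supporting value in y's domain.
x can be at most 17 (one less than y's maximum).
Valid x values from domain: 17 out of 22.
Pruned = 22 - 17 = 5.

5


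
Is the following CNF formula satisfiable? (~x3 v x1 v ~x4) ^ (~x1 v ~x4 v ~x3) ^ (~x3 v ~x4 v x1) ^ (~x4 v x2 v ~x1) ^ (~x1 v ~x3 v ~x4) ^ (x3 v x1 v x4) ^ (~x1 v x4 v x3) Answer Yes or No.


Check all 16 possible truth assignments.
Number of satisfying assignments found: 7.
The formula is satisfiable.

Yes


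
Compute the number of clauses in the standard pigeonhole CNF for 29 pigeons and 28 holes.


The PHP encoding has two parts:
1) At-least-one-hole clauses: 29 (one per pigeon, each with 28 literals).
2) At-most-one-pigeon-per-hole clauses: 28 holes * C(29,2) = 28 * 406 = 11368.
Total clauses = 29 + 11368 = 11397.

11397


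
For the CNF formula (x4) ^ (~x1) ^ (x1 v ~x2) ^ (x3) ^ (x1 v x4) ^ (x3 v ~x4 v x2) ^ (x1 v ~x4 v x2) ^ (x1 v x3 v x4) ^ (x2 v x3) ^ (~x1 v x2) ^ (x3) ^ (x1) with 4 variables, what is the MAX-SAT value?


Enumerate all 16 truth assignments.
For each, count how many of the 12 clauses are satisfied.
The formula is not fully satisfiable, so the maximum is below 12.
Maximum simultaneously satisfiable clauses = 11.

11


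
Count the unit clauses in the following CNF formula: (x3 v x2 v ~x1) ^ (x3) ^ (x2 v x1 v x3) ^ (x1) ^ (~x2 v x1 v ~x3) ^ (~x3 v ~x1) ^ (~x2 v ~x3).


A unit clause contains exactly one literal.
Unit clauses found: (x3), (x1).
Count = 2.

2


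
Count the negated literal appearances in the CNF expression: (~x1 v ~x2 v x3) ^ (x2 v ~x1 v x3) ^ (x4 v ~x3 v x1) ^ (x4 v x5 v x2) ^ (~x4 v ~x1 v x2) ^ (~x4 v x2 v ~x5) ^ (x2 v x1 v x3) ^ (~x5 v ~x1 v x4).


Scan each clause for negated literals.
Clause 1: 2 negative; Clause 2: 1 negative; Clause 3: 1 negative; Clause 4: 0 negative; Clause 5: 2 negative; Clause 6: 2 negative; Clause 7: 0 negative; Clause 8: 2 negative.
Total negative literal occurrences = 10.

10


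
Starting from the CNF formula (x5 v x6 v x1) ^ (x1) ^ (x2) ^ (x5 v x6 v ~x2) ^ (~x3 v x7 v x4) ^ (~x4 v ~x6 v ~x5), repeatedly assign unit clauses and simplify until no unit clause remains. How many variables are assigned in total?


Unit propagation repeatedly assigns the literal in any unit clause, then simplifies.
Assignments in order: x1 = T, x2 = T.
No further unit clauses remain.
Total variables assigned = 2.

2


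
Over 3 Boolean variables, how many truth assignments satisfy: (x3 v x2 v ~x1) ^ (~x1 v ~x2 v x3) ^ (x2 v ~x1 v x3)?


Enumerate all 8 truth assignments over 3 variables.
Test each against every clause.
Satisfying assignments found: 6.

6


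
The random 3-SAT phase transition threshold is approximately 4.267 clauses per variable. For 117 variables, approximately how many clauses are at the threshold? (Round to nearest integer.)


The 3-SAT phase transition occurs at approximately 4.267 clauses per variable.
m = 4.267 * 117 = 499.239.
Rounded to nearest integer: 499.

499


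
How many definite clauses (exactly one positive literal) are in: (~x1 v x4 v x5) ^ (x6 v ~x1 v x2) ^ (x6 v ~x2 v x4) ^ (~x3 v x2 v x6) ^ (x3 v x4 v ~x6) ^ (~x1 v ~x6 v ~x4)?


A definite clause has exactly one positive literal.
Clause 1: 2 positive -> not definite
Clause 2: 2 positive -> not definite
Clause 3: 2 positive -> not definite
Clause 4: 2 positive -> not definite
Clause 5: 2 positive -> not definite
Clause 6: 0 positive -> not definite
Definite clause count = 0.

0


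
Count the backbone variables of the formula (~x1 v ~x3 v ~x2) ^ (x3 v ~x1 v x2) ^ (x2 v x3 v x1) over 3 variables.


Find all satisfying assignments: 5 model(s).
Check which variables have the same value in every model.
No variable is fixed across all models.
Backbone size = 0.

0


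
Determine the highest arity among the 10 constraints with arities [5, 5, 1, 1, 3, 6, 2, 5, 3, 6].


The arities are: 5, 5, 1, 1, 3, 6, 2, 5, 3, 6.
Scan for the maximum value.
Maximum arity = 6.

6


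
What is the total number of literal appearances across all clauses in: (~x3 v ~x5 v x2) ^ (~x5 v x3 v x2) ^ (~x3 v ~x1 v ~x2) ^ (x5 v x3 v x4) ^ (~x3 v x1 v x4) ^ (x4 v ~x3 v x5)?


Clause lengths: 3, 3, 3, 3, 3, 3.
Sum = 3 + 3 + 3 + 3 + 3 + 3 = 18.

18


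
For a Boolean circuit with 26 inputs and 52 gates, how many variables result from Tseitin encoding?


The Tseitin transformation introduces one auxiliary variable per gate.
Total variables = inputs + gates = 26 + 52 = 78.

78


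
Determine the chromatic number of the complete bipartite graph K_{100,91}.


K_{100,91} is bipartite by definition: the two parts are independent sets, with every edge crossing between them.
Color all vertices in one part with color 1 and all vertices in the other part with color 2.
Since the graph has at least one edge, one color does not suffice.
Chromatic number = 2.

2


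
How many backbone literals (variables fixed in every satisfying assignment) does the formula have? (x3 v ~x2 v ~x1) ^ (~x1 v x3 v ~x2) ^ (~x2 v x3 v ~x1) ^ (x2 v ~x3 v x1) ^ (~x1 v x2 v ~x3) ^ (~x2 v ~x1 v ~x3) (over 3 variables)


Find all satisfying assignments: 4 model(s).
Check which variables have the same value in every model.
No variable is fixed across all models.
Backbone size = 0.

0


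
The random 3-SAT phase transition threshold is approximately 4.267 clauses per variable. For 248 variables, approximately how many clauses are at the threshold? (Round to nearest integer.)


The 3-SAT phase transition occurs at approximately 4.267 clauses per variable.
m = 4.267 * 248 = 1058.216.
Rounded to nearest integer: 1058.

1058


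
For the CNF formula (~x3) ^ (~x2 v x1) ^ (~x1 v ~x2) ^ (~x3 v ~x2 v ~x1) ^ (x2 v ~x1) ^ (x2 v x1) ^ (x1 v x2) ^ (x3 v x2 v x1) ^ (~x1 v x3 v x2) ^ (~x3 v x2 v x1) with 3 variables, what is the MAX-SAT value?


Enumerate all 8 truth assignments.
For each, count how many of the 10 clauses are satisfied.
The formula is not fully satisfiable, so the maximum is below 10.
Maximum simultaneously satisfiable clauses = 9.

9


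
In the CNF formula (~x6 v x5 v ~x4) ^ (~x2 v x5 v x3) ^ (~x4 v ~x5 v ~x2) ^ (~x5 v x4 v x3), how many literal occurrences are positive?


Scan each clause for unnegated literals.
Clause 1: 1 positive; Clause 2: 2 positive; Clause 3: 0 positive; Clause 4: 2 positive.
Total positive literal occurrences = 5.

5


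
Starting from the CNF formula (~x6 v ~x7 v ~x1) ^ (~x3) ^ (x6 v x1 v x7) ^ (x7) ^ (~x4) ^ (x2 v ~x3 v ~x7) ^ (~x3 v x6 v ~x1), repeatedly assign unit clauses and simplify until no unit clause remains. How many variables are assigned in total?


Unit propagation repeatedly assigns the literal in any unit clause, then simplifies.
Assignments in order: x3 = F, x7 = T, x4 = F.
No further unit clauses remain.
Total variables assigned = 3.

3


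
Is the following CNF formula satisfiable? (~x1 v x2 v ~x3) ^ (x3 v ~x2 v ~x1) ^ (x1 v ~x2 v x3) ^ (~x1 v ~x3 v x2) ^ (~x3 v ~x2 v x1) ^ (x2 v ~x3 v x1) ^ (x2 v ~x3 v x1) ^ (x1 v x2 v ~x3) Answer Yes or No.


Check all 8 possible truth assignments.
Number of satisfying assignments found: 3.
The formula is satisfiable.

Yes


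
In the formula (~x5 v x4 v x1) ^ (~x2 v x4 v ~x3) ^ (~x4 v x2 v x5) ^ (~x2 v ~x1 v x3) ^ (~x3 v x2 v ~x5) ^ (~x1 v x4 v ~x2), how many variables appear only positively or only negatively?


A pure literal appears in only one polarity across all clauses.
No pure literals found.
Count = 0.

0


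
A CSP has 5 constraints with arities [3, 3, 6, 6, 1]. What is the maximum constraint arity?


The arities are: 3, 3, 6, 6, 1.
Scan for the maximum value.
Maximum arity = 6.

6


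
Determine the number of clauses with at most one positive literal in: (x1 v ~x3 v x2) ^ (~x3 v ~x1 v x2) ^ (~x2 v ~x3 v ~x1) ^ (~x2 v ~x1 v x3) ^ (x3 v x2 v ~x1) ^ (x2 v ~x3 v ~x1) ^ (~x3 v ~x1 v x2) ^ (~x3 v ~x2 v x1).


A Horn clause has at most one positive literal.
Clause 1: 2 positive lit(s) -> not Horn
Clause 2: 1 positive lit(s) -> Horn
Clause 3: 0 positive lit(s) -> Horn
Clause 4: 1 positive lit(s) -> Horn
Clause 5: 2 positive lit(s) -> not Horn
Clause 6: 1 positive lit(s) -> Horn
Clause 7: 1 positive lit(s) -> Horn
Clause 8: 1 positive lit(s) -> Horn
Total Horn clauses = 6.

6


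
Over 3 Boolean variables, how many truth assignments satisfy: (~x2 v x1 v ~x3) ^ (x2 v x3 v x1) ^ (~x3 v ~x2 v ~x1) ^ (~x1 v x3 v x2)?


Enumerate all 8 truth assignments over 3 variables.
Test each against every clause.
Satisfying assignments found: 4.

4
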